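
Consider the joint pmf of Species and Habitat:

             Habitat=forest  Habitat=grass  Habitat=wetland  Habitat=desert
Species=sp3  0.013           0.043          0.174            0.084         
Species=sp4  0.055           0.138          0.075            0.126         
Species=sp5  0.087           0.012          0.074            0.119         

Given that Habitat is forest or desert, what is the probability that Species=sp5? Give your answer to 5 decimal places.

P(Habitat=forest) = 0.013 + 0.055 + 0.087 = 0.155.
P(Habitat=desert) = 0.084 + 0.126 + 0.119 = 0.329.
P(Habitat ∈ {forest, desert}) = 0.155 + 0.329 = 0.484; P(Species=sp5, Habitat ∈ {forest, desert}) = 0.087 + 0.119 = 0.206.
P(Species=sp5 | Habitat ∈ {forest, desert}) = 0.206/0.484 = 0.42562.

0.42562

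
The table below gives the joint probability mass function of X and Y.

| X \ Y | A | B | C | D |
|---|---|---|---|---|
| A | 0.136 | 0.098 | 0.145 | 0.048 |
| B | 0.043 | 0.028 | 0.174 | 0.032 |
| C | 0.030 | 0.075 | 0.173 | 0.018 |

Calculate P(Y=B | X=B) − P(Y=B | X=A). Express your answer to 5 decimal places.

-0.12843

P(X=B) = 0.043 + 0.028 + 0.174 + 0.032 = 0.277; P(Y=B | X=B) = 0.028/0.277 = 0.101083.
P(X=A) = 0.136 + 0.098 + 0.145 + 0.048 = 0.427; P(Y=B | X=A) = 0.098/0.427 = 0.229508.
Difference = -0.12843.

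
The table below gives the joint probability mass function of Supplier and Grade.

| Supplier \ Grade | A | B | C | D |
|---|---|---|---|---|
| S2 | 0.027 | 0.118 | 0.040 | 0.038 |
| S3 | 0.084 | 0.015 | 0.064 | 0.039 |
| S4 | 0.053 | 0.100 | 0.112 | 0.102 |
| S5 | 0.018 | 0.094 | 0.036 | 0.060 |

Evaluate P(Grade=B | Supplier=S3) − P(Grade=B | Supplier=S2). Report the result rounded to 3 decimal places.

-0.455

P(Supplier=S3) = 0.084 + 0.015 + 0.064 + 0.039 = 0.202; P(Grade=B | Supplier=S3) = 0.015/0.202 = 0.0743.
P(Supplier=S2) = 0.027 + 0.118 + 0.040 + 0.038 = 0.223; P(Grade=B | Supplier=S2) = 0.118/0.223 = 0.5291.
Difference = -0.455.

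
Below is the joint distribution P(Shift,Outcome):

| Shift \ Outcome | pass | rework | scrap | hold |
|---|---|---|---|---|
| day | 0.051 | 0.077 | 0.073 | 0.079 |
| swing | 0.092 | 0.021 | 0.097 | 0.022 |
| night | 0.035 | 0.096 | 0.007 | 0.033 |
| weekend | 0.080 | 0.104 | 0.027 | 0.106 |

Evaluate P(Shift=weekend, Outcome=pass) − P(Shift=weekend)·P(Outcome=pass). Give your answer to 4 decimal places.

P(Shift=weekend) = 0.080 + 0.104 + 0.027 + 0.106 = 0.317.
P(Outcome=pass) = 0.051 + 0.092 + 0.035 + 0.080 = 0.258.
P(Shift=weekend, Outcome=pass) − P(Shift=weekend)P(Outcome=pass) = 0.080 − 0.317×0.258 = -0.0018.

-0.0018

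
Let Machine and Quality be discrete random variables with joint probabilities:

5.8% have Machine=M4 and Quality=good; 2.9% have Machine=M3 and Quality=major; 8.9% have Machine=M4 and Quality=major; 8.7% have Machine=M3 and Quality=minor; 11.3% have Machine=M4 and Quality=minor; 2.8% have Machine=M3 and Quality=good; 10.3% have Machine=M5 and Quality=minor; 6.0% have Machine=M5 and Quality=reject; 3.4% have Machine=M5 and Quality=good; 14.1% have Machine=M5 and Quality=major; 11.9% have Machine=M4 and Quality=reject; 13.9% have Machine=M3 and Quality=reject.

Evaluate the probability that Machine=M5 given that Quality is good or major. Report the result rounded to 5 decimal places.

0.46174

P(Quality=good) = 0.028 + 0.058 + 0.034 = 0.120.
P(Quality=major) = 0.029 + 0.089 + 0.141 = 0.259.
P(Quality ∈ {good, major}) = 0.120 + 0.259 = 0.379; P(Machine=M5, Quality ∈ {good, major}) = 0.034 + 0.141 = 0.175.
P(Machine=M5 | Quality ∈ {good, major}) = 0.175/0.379 = 0.46174.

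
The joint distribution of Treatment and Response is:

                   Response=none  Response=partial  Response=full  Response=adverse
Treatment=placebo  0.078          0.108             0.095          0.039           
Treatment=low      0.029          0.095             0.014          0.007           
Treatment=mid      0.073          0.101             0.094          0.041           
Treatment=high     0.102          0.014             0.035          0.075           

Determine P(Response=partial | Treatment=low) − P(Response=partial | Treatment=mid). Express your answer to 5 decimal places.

P(Treatment=low) = 0.029 + 0.095 + 0.014 + 0.007 = 0.145; P(Response=partial | Treatment=low) = 0.095/0.145 = 0.655172.
P(Treatment=mid) = 0.073 + 0.101 + 0.094 + 0.041 = 0.309; P(Response=partial | Treatment=mid) = 0.101/0.309 = 0.326861.
Difference = 0.32831.

0.32831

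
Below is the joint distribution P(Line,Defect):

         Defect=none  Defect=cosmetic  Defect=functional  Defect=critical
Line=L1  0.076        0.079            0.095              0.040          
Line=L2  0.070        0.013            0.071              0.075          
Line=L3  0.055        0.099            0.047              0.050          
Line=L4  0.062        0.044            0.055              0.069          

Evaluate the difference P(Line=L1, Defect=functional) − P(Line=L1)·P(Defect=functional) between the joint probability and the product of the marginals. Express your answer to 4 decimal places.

P(Line=L1) = 0.076 + 0.079 + 0.095 + 0.040 = 0.290.
P(Defect=functional) = 0.095 + 0.071 + 0.047 + 0.055 = 0.268.
P(Line=L1, Defect=functional) − P(Line=L1)P(Defect=functional) = 0.095 − 0.290×0.268 = 0.0173.

0.0173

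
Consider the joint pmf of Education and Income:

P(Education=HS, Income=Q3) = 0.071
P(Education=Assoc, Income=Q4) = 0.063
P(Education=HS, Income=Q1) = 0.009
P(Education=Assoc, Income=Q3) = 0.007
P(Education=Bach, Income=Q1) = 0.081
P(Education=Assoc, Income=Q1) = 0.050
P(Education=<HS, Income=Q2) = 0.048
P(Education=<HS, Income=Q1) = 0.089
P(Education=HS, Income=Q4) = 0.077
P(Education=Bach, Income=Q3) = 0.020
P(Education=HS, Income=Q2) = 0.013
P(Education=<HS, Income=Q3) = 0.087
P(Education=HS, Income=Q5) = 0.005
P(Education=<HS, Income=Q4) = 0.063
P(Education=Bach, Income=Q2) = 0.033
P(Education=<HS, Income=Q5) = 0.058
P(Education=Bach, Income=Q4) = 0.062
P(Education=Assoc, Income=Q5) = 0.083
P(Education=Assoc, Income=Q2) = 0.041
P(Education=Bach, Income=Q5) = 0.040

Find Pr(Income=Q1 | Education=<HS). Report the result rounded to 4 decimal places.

P(Education=<HS) = 0.089 + 0.048 + 0.087 + 0.063 + 0.058 = 0.345.
P(Income=Q1 | Education=<HS) = 0.089/0.345 = 0.2580.

0.2580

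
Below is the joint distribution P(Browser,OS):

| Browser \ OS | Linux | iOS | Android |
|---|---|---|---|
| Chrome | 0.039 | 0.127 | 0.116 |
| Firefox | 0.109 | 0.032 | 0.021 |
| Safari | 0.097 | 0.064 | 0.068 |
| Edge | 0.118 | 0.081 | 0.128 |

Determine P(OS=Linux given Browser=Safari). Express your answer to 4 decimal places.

0.4236

P(Browser=Safari) = 0.097 + 0.064 + 0.068 = 0.229.
P(OS=Linux | Browser=Safari) = 0.097/0.229 = 0.4236.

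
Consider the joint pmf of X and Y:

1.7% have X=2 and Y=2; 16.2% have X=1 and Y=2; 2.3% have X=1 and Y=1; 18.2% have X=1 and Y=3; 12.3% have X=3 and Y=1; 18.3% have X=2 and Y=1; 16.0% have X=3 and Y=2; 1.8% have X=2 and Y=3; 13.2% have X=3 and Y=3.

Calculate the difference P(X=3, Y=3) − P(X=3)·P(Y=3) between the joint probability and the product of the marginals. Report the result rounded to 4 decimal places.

-0.0058

P(X=3) = 0.123 + 0.160 + 0.132 = 0.415.
P(Y=3) = 0.182 + 0.018 + 0.132 = 0.332.
P(X=3, Y=3) − P(X=3)P(Y=3) = 0.132 − 0.415×0.332 = -0.0058.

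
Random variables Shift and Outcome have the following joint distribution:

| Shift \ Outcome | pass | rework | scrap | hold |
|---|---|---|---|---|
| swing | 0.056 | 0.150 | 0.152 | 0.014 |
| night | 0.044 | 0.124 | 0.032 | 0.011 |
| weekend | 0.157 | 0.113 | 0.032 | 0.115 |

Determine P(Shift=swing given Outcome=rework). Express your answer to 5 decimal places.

P(Outcome=rework) = 0.150 + 0.124 + 0.113 = 0.387.
P(Shift=swing | Outcome=rework) = 0.150/0.387 = 0.38760.

0.38760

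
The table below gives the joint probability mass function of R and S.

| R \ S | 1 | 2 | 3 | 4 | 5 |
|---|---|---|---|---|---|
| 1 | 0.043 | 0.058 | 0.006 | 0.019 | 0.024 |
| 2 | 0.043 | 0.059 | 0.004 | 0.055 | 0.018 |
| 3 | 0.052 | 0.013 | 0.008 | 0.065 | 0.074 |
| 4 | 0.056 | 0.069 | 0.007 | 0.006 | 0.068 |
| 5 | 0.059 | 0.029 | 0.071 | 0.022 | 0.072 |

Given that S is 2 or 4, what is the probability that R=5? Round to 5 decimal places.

0.12911

P(S=2) = 0.058 + 0.059 + 0.013 + 0.069 + 0.029 = 0.228.
P(S=4) = 0.019 + 0.055 + 0.065 + 0.006 + 0.022 = 0.167.
P(S ∈ {2, 4}) = 0.228 + 0.167 = 0.395; P(R=5, S ∈ {2, 4}) = 0.029 + 0.022 = 0.051.
P(R=5 | S ∈ {2, 4}) = 0.051/0.395 = 0.12911.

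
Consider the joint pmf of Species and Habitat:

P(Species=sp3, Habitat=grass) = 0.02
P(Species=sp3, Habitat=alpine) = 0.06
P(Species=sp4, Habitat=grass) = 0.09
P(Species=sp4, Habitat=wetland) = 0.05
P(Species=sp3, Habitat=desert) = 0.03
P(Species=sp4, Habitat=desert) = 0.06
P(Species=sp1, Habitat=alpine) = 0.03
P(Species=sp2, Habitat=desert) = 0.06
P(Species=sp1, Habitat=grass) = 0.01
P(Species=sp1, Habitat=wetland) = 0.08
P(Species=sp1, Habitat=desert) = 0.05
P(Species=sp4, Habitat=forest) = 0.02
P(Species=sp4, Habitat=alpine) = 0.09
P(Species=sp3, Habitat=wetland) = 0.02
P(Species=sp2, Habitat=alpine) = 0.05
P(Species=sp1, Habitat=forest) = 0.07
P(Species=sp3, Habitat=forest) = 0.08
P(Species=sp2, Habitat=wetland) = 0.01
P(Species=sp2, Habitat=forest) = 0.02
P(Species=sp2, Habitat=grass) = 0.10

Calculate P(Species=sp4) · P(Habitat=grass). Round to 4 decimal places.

P(Species=sp4) = 0.02 + 0.09 + 0.05 + 0.06 + 0.09 = 0.31.
P(Habitat=grass) = 0.01 + 0.10 + 0.02 + 0.09 = 0.22.
Product: 0.31 × 0.22 = 0.0682.

0.0682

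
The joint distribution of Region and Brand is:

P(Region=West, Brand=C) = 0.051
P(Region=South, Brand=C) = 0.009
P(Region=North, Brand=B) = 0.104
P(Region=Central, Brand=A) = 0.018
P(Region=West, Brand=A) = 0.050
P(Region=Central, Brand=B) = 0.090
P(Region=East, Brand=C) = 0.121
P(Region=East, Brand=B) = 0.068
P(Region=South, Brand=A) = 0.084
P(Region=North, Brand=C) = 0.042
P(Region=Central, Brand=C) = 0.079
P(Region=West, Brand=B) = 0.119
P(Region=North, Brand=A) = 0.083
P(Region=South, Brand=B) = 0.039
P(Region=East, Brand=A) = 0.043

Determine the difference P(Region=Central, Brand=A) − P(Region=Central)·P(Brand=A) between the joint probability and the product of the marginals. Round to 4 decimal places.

P(Region=Central) = 0.018 + 0.090 + 0.079 = 0.187.
P(Brand=A) = 0.083 + 0.084 + 0.043 + 0.050 + 0.018 = 0.278.
P(Region=Central, Brand=A) − P(Region=Central)P(Brand=A) = 0.018 − 0.187×0.278 = -0.0340.

-0.0340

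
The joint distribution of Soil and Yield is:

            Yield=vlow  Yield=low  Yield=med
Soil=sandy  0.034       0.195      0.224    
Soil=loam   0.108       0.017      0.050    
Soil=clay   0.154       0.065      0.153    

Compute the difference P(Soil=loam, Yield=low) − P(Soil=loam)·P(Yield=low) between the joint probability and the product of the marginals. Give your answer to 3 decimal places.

-0.031

P(Soil=loam) = 0.108 + 0.017 + 0.050 = 0.175.
P(Yield=low) = 0.195 + 0.017 + 0.065 = 0.277.
P(Soil=loam, Yield=low) − P(Soil=loam)P(Yield=low) = 0.017 − 0.175×0.277 = -0.031.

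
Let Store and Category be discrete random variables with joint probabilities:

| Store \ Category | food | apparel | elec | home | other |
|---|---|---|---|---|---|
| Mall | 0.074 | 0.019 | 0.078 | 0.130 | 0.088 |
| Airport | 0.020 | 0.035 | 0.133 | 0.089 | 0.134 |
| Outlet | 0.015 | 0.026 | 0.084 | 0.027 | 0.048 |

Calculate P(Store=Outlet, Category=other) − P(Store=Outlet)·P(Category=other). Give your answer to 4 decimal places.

-0.0060

P(Store=Outlet) = 0.015 + 0.026 + 0.084 + 0.027 + 0.048 = 0.200.
P(Category=other) = 0.088 + 0.134 + 0.048 = 0.270.
P(Store=Outlet, Category=other) − P(Store=Outlet)P(Category=other) = 0.048 − 0.200×0.270 = -0.0060.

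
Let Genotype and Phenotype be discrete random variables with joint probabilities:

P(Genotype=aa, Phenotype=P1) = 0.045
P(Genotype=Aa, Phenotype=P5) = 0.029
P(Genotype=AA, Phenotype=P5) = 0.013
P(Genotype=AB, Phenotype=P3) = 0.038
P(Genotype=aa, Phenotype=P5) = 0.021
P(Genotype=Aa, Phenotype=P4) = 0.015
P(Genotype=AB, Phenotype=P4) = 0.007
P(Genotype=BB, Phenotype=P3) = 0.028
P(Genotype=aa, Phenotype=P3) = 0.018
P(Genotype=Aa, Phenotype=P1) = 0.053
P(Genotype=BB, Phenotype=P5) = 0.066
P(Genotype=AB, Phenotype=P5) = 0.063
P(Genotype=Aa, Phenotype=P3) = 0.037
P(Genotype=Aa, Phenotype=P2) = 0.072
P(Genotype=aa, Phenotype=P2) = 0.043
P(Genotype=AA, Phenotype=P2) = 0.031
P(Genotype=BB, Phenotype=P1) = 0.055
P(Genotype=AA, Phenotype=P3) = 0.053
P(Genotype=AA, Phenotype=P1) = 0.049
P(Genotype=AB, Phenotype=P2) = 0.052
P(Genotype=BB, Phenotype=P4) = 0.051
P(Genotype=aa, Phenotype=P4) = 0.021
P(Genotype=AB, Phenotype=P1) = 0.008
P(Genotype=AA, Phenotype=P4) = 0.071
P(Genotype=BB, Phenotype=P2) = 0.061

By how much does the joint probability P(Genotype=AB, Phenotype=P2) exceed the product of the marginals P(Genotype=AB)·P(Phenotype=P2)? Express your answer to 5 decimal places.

0.00849

P(Genotype=AB) = 0.008 + 0.052 + 0.038 + 0.007 + 0.063 = 0.168.
P(Phenotype=P2) = 0.031 + 0.072 + 0.043 + 0.052 + 0.061 = 0.259.
P(Genotype=AB, Phenotype=P2) − P(Genotype=AB)P(Phenotype=P2) = 0.052 − 0.168×0.259 = 0.00849.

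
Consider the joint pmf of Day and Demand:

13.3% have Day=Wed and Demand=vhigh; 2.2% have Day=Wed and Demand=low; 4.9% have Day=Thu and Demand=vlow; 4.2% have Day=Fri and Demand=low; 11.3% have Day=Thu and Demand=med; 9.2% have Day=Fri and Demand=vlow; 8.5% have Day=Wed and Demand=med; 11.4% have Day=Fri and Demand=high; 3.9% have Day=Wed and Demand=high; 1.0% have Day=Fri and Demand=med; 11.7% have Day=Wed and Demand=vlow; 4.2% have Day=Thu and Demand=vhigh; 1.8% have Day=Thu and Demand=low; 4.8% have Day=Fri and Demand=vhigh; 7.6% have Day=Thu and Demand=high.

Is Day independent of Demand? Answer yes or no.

P(Day=Fri) = 0.306 and P(Demand=med) = 0.208, so their product is 0.06365, but P(Day=Fri, Demand=med) = 0.010. Since these differ, Day and Demand are not independent.

no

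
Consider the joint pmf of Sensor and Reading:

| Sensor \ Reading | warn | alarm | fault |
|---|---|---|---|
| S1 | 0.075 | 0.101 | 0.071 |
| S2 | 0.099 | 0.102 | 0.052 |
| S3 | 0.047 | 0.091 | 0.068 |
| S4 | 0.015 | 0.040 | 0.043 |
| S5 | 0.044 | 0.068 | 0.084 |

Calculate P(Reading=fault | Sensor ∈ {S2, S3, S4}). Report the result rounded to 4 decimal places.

0.2926

P(Sensor=S2) = 0.099 + 0.102 + 0.052 = 0.253.
P(Sensor=S3) = 0.047 + 0.091 + 0.068 = 0.206.
P(Sensor=S4) = 0.015 + 0.040 + 0.043 = 0.098.
P(Sensor ∈ {S2, S3, S4}) = 0.253 + 0.206 + 0.098 = 0.557; P(Reading=fault, Sensor ∈ {S2, S3, S4}) = 0.052 + 0.068 + 0.043 = 0.163.
P(Reading=fault | Sensor ∈ {S2, S3, S4}) = 0.163/0.557 = 0.2926.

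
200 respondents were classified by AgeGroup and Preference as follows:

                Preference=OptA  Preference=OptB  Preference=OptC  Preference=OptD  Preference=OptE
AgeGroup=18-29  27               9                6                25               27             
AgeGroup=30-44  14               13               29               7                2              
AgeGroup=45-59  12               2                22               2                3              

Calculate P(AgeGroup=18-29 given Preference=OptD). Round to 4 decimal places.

0.7353

Total with Preference=OptD: 25 + 7 + 2 = 34.
P(AgeGroup=18-29 | Preference=OptD) = 25/34 = 0.7353.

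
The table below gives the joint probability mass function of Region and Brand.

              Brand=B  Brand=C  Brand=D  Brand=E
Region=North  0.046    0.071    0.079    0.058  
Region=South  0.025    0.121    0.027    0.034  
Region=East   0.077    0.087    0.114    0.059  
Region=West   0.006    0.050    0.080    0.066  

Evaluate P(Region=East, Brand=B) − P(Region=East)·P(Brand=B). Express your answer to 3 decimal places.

P(Region=East) = 0.077 + 0.087 + 0.114 + 0.059 = 0.337.
P(Brand=B) = 0.046 + 0.025 + 0.077 + 0.006 = 0.154.
P(Region=East, Brand=B) − P(Region=East)P(Brand=B) = 0.077 − 0.337×0.154 = 0.025.

0.025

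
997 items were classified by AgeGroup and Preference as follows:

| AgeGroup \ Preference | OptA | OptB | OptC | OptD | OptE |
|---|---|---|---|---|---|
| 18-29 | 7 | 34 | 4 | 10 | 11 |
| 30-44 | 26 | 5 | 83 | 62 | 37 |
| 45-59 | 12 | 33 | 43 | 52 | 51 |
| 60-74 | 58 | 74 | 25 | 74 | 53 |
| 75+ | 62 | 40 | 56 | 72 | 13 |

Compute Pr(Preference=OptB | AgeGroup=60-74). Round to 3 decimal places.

Total with AgeGroup=60-74: 58 + 74 + 25 + 74 + 53 = 284.
P(Preference=OptB | AgeGroup=60-74) = 74/284 = 0.261.

0.261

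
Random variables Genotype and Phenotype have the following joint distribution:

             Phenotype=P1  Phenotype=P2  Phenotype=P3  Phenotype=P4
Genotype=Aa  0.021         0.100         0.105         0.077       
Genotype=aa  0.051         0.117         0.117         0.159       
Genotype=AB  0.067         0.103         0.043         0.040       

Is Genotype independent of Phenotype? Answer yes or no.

P(Genotype=aa) = 0.444 and P(Phenotype=P4) = 0.276, so their product is 0.12254, but P(Genotype=aa, Phenotype=P4) = 0.159. Since these differ, Genotype and Phenotype are not independent.

no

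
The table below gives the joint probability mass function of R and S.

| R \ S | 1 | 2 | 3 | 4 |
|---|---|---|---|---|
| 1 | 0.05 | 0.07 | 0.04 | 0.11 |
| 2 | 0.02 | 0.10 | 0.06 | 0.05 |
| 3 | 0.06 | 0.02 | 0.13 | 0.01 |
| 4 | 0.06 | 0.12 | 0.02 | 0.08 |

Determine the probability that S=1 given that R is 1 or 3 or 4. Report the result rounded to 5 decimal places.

P(R=1) = 0.05 + 0.07 + 0.04 + 0.11 = 0.27.
P(R=3) = 0.06 + 0.02 + 0.13 + 0.01 = 0.22.
P(R=4) = 0.06 + 0.12 + 0.02 + 0.08 = 0.28.
P(R ∈ {1, 3, 4}) = 0.27 + 0.22 + 0.28 = 0.77; P(S=1, R ∈ {1, 3, 4}) = 0.05 + 0.06 + 0.06 = 0.17.
P(S=1 | R ∈ {1, 3, 4}) = 0.17/0.77 = 0.22078.

0.22078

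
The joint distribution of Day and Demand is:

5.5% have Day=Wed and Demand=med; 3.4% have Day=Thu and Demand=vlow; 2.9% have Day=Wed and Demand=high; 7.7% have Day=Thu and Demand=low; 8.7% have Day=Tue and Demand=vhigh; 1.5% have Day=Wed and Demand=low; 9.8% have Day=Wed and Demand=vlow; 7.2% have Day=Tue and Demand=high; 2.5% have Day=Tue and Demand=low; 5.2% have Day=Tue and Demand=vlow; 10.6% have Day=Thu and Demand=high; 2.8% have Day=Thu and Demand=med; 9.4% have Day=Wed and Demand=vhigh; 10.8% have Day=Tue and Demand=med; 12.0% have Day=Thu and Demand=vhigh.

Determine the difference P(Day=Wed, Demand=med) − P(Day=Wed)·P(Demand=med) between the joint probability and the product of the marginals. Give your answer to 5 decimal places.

P(Day=Wed) = 0.098 + 0.015 + 0.055 + 0.029 + 0.094 = 0.291.
P(Demand=med) = 0.108 + 0.055 + 0.028 = 0.191.
P(Day=Wed, Demand=med) − P(Day=Wed)P(Demand=med) = 0.055 − 0.291×0.191 = -0.00058.

-0.00058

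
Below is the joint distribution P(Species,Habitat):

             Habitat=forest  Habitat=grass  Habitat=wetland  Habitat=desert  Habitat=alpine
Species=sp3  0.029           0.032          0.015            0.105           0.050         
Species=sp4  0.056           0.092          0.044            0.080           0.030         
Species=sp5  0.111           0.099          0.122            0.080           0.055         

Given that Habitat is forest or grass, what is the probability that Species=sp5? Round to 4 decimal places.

P(Habitat=forest) = 0.029 + 0.056 + 0.111 = 0.196.
P(Habitat=grass) = 0.032 + 0.092 + 0.099 = 0.223.
P(Habitat ∈ {forest, grass}) = 0.196 + 0.223 = 0.419; P(Species=sp5, Habitat ∈ {forest, grass}) = 0.111 + 0.099 = 0.210.
P(Species=sp5 | Habitat ∈ {forest, grass}) = 0.210/0.419 = 0.5012.

0.5012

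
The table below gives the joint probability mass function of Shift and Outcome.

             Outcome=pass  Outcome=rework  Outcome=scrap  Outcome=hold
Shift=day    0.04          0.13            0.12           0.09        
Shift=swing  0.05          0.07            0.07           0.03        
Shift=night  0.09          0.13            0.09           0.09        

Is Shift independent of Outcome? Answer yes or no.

no

P(Shift=day) = 0.38 and P(Outcome=pass) = 0.18, so their product is 0.0684, but P(Shift=day, Outcome=pass) = 0.04. Since these differ, Shift and Outcome are not independent.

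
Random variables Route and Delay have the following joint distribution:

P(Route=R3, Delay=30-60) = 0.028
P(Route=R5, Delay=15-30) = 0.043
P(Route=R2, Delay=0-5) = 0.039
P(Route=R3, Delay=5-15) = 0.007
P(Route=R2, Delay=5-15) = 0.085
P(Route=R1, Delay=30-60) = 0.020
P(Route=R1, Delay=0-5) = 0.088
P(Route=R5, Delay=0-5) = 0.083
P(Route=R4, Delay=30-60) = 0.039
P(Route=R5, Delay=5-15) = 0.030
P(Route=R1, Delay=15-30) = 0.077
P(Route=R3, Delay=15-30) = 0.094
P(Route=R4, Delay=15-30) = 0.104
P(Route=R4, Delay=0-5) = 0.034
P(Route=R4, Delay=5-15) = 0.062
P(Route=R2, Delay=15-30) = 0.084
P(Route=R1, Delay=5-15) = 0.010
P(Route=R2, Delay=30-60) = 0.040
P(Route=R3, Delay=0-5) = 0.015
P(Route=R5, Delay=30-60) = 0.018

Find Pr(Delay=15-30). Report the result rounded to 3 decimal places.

P(Delay=15-30) = 0.077 + 0.084 + 0.094 + 0.104 + 0.043 = 0.402.

0.402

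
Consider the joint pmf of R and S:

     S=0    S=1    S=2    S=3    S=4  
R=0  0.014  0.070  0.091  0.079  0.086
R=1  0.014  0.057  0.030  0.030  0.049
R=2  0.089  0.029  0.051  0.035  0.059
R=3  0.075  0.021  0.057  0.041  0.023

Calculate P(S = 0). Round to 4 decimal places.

0.1920

P(S=0) = 0.014 + 0.014 + 0.089 + 0.075 = 0.192.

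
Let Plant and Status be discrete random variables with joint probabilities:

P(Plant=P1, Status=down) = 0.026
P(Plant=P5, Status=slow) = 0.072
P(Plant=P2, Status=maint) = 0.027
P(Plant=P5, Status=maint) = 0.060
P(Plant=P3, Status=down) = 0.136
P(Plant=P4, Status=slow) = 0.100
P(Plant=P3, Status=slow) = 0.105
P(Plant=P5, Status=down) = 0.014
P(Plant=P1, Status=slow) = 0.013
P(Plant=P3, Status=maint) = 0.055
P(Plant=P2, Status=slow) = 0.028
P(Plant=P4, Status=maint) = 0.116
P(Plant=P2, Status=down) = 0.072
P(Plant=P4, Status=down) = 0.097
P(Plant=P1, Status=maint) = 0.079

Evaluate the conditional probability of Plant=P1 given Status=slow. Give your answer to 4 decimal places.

0.0409

P(Status=slow) = 0.013 + 0.028 + 0.105 + 0.100 + 0.072 = 0.318.
P(Plant=P1 | Status=slow) = 0.013/0.318 = 0.0409.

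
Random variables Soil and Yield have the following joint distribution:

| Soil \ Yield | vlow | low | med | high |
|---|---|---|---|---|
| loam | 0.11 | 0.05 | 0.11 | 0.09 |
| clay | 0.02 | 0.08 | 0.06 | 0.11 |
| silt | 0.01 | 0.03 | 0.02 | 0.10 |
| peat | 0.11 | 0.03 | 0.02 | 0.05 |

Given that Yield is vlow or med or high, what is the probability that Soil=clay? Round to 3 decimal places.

P(Yield=vlow) = 0.11 + 0.02 + 0.01 + 0.11 = 0.25.
P(Yield=med) = 0.11 + 0.06 + 0.02 + 0.02 = 0.21.
P(Yield=high) = 0.09 + 0.11 + 0.10 + 0.05 = 0.35.
P(Yield ∈ {vlow, med, high}) = 0.25 + 0.21 + 0.35 = 0.81; P(Soil=clay, Yield ∈ {vlow, med, high}) = 0.02 + 0.06 + 0.11 = 0.19.
P(Soil=clay | Yield ∈ {vlow, med, high}) = 0.19/0.81 = 0.235.

0.235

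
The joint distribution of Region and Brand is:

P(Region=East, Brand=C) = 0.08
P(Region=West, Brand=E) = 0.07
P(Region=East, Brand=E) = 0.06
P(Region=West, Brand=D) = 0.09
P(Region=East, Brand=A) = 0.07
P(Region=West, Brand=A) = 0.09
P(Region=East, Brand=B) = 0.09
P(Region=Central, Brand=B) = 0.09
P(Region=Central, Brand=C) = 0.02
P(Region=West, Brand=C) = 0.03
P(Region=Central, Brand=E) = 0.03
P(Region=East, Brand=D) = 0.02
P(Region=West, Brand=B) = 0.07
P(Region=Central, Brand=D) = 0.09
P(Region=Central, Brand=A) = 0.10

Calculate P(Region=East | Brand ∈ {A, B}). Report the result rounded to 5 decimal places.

P(Brand=A) = 0.07 + 0.09 + 0.10 = 0.26.
P(Brand=B) = 0.09 + 0.07 + 0.09 = 0.25.
P(Brand ∈ {A, B}) = 0.26 + 0.25 = 0.51; P(Region=East, Brand ∈ {A, B}) = 0.07 + 0.09 = 0.16.
P(Region=East | Brand ∈ {A, B}) = 0.16/0.51 = 0.31373.

0.31373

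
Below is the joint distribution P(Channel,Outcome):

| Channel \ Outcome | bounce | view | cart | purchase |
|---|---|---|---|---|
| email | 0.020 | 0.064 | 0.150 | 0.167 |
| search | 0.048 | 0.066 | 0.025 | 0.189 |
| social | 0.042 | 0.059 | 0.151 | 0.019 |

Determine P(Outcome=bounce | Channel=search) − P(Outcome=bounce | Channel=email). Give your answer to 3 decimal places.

0.096

P(Channel=search) = 0.048 + 0.066 + 0.025 + 0.189 = 0.328; P(Outcome=bounce | Channel=search) = 0.048/0.328 = 0.1463.
P(Channel=email) = 0.020 + 0.064 + 0.150 + 0.167 = 0.401; P(Outcome=bounce | Channel=email) = 0.020/0.401 = 0.0499.
Difference = 0.096.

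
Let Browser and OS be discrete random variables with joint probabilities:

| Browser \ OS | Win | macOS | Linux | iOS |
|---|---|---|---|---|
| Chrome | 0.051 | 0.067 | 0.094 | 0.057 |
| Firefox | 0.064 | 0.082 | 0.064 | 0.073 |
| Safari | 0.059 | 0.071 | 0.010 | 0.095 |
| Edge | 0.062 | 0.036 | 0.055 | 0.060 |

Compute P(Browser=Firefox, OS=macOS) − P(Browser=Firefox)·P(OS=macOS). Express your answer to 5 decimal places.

P(Browser=Firefox) = 0.064 + 0.082 + 0.064 + 0.073 = 0.283.
P(OS=macOS) = 0.067 + 0.082 + 0.071 + 0.036 = 0.256.
P(Browser=Firefox, OS=macOS) − P(Browser=Firefox)P(OS=macOS) = 0.082 − 0.283×0.256 = 0.00955.

0.00955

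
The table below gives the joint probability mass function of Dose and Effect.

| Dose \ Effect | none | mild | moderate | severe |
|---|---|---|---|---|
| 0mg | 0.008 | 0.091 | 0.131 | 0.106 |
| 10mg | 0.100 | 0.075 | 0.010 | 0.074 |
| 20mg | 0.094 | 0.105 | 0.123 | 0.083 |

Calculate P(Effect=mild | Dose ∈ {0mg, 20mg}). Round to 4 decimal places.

0.2645

P(Dose=0mg) = 0.008 + 0.091 + 0.131 + 0.106 = 0.336.
P(Dose=20mg) = 0.094 + 0.105 + 0.123 + 0.083 = 0.405.
P(Dose ∈ {0mg, 20mg}) = 0.336 + 0.405 = 0.741; P(Effect=mild, Dose ∈ {0mg, 20mg}) = 0.091 + 0.105 = 0.196.
P(Effect=mild | Dose ∈ {0mg, 20mg}) = 0.196/0.741 = 0.2645.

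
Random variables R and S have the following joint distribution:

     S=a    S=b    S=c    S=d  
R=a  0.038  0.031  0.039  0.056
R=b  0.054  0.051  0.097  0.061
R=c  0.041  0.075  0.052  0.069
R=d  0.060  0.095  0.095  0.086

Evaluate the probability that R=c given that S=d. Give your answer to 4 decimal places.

0.2537

P(S=d) = 0.056 + 0.061 + 0.069 + 0.086 = 0.272.
P(R=c | S=d) = 0.069/0.272 = 0.2537.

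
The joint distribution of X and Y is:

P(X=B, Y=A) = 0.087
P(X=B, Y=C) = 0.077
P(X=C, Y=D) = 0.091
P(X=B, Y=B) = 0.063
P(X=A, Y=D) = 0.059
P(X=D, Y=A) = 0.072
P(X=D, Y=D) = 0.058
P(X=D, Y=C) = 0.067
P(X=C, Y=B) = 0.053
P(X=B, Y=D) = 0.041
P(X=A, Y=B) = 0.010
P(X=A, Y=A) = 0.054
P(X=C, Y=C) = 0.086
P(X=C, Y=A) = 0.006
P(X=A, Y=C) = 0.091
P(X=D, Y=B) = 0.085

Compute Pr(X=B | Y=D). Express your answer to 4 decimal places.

P(Y=D) = 0.059 + 0.041 + 0.091 + 0.058 = 0.249.
P(X=B | Y=D) = 0.041/0.249 = 0.1647.

0.1647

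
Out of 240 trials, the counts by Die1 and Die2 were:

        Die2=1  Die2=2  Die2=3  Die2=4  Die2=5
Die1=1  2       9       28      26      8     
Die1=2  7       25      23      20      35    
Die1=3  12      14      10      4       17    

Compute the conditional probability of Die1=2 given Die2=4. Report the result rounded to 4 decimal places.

Total with Die2=4: 26 + 20 + 4 = 50.
P(Die1=2 | Die2=4) = 20/50 = 0.4000.

0.4000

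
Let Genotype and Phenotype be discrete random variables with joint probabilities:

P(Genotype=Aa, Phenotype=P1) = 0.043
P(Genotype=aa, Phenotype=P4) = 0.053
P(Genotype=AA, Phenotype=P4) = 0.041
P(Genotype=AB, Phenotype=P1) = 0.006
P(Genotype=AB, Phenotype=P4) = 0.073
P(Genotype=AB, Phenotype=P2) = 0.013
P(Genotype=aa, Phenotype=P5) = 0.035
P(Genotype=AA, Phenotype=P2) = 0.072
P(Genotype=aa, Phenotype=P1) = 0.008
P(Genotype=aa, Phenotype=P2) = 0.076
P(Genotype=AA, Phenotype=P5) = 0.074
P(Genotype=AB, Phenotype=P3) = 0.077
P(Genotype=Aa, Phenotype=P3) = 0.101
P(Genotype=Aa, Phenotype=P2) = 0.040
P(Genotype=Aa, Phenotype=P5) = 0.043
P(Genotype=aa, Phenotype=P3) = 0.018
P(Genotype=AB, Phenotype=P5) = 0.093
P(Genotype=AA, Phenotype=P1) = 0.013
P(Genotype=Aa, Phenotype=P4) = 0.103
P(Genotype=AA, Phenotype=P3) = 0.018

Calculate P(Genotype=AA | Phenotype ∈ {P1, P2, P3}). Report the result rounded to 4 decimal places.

0.2124

P(Phenotype=P1) = 0.013 + 0.043 + 0.008 + 0.006 = 0.070.
P(Phenotype=P2) = 0.072 + 0.040 + 0.076 + 0.013 = 0.201.
P(Phenotype=P3) = 0.018 + 0.101 + 0.018 + 0.077 = 0.214.
P(Phenotype ∈ {P1, P2, P3}) = 0.070 + 0.201 + 0.214 = 0.485; P(Genotype=AA, Phenotype ∈ {P1, P2, P3}) = 0.013 + 0.072 + 0.018 = 0.103.
P(Genotype=AA | Phenotype ∈ {P1, P2, P3}) = 0.103/0.485 = 0.2124.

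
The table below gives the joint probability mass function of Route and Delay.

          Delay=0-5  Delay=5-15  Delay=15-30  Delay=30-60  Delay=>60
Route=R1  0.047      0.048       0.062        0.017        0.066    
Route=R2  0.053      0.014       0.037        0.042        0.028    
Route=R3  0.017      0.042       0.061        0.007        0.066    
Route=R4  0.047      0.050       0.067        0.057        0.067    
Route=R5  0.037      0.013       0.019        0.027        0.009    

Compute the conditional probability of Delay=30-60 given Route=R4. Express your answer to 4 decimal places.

0.1979

P(Route=R4) = 0.047 + 0.050 + 0.067 + 0.057 + 0.067 = 0.288.
P(Delay=30-60 | Route=R4) = 0.057/0.288 = 0.1979.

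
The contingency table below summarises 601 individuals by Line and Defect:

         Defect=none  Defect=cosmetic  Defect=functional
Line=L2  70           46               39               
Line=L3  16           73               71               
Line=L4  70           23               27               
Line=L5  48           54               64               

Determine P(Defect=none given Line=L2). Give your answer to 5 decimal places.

Total with Line=L2: 70 + 46 + 39 = 155.
P(Defect=none | Line=L2) = 70/155 = 0.45161.

0.45161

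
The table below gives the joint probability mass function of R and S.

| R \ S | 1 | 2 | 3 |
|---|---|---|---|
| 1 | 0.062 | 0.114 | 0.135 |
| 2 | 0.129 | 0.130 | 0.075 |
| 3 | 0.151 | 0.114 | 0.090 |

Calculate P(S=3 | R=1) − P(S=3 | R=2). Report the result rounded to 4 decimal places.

P(R=1) = 0.062 + 0.114 + 0.135 = 0.311; P(S=3 | R=1) = 0.135/0.311 = 0.43408.
P(R=2) = 0.129 + 0.130 + 0.075 = 0.334; P(S=3 | R=2) = 0.075/0.334 = 0.22455.
Difference = 0.2095.

0.2095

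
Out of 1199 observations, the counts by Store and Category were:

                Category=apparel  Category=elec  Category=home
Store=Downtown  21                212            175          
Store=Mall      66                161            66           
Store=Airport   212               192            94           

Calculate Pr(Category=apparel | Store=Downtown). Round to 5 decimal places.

0.05147

Total with Store=Downtown: 21 + 212 + 175 = 408.
P(Category=apparel | Store=Downtown) = 21/408 = 0.05147.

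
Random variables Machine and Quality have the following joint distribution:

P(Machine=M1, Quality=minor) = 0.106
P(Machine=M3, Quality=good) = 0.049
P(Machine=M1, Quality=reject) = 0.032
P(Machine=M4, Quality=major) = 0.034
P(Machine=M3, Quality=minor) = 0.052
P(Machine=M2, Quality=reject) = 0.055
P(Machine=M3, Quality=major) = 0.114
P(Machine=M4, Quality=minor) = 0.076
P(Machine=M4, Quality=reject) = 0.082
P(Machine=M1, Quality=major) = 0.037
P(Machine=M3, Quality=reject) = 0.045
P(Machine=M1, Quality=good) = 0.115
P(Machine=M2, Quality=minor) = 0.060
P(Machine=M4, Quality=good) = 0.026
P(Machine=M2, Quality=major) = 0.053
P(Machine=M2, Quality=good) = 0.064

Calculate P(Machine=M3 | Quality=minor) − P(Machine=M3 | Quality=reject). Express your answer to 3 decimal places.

P(Quality=minor) = 0.106 + 0.060 + 0.052 + 0.076 = 0.294; P(Machine=M3 | Quality=minor) = 0.052/0.294 = 0.1769.
P(Quality=reject) = 0.032 + 0.055 + 0.045 + 0.082 = 0.214; P(Machine=M3 | Quality=reject) = 0.045/0.214 = 0.2103.
Difference = -0.033.

-0.033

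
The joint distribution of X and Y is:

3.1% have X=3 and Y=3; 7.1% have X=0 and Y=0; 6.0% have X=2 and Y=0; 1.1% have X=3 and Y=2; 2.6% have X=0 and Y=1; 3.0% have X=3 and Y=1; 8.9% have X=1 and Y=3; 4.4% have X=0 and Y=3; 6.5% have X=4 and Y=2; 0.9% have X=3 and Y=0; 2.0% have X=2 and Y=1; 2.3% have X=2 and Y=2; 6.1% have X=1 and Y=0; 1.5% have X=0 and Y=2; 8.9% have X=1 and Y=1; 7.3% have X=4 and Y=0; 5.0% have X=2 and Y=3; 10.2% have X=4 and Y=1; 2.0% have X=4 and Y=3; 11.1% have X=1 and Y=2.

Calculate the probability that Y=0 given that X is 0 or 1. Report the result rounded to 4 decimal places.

P(X=0) = 0.071 + 0.026 + 0.015 + 0.044 = 0.156.
P(X=1) = 0.061 + 0.089 + 0.111 + 0.089 = 0.350.
P(X ∈ {0, 1}) = 0.156 + 0.350 = 0.506; P(Y=0, X ∈ {0, 1}) = 0.071 + 0.061 = 0.132.
P(Y=0 | X ∈ {0, 1}) = 0.132/0.506 = 0.2609.

0.2609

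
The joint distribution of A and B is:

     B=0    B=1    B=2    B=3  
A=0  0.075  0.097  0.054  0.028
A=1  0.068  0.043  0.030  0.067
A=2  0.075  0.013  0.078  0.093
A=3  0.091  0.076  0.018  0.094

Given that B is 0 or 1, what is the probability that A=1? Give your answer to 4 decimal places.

P(B=0) = 0.075 + 0.068 + 0.075 + 0.091 = 0.309.
P(B=1) = 0.097 + 0.043 + 0.013 + 0.076 = 0.229.
P(B ∈ {0, 1}) = 0.309 + 0.229 = 0.538; P(A=1, B ∈ {0, 1}) = 0.068 + 0.043 = 0.111.
P(A=1 | B ∈ {0, 1}) = 0.111/0.538 = 0.2063.

0.2063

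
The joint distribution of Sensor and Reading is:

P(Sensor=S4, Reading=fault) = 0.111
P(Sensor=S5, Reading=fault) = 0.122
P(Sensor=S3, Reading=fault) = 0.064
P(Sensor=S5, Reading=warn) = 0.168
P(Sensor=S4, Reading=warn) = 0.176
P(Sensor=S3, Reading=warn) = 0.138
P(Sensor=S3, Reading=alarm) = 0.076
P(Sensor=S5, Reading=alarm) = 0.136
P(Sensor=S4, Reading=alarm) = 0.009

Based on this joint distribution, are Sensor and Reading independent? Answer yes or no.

no

P(Sensor=S4) = 0.296 and P(Reading=alarm) = 0.221, so their product is 0.06542, but P(Sensor=S4, Reading=alarm) = 0.009. Since these differ, Sensor and Reading are not independent.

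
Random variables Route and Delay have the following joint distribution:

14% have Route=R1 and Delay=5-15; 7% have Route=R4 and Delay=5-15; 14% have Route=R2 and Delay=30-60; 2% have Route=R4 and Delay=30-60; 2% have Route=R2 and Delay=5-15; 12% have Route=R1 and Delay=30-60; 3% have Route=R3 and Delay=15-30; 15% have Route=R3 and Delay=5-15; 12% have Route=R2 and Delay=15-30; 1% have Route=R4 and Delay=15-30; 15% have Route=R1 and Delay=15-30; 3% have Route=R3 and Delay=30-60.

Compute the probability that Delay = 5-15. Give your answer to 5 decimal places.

P(Delay=5-15) = 0.14 + 0.02 + 0.15 + 0.07 = 0.38.

0.38000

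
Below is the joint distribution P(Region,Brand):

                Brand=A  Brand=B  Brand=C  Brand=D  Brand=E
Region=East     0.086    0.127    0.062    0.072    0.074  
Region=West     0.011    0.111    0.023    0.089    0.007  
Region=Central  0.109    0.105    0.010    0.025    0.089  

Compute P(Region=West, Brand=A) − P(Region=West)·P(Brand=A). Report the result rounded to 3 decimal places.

-0.039

P(Region=West) = 0.011 + 0.111 + 0.023 + 0.089 + 0.007 = 0.241.
P(Brand=A) = 0.086 + 0.011 + 0.109 = 0.206.
P(Region=West, Brand=A) − P(Region=West)P(Brand=A) = 0.011 − 0.241×0.206 = -0.039.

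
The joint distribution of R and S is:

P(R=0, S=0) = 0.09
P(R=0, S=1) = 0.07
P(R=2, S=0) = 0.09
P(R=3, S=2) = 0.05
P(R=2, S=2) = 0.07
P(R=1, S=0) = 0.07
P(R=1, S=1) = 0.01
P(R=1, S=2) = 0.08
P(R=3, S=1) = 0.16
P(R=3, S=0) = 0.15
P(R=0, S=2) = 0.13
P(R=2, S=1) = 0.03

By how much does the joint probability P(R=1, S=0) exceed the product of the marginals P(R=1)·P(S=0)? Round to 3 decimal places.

0.006

P(R=1) = 0.07 + 0.01 + 0.08 = 0.16.
P(S=0) = 0.09 + 0.07 + 0.09 + 0.15 = 0.40.
P(R=1, S=0) − P(R=1)P(S=0) = 0.07 − 0.16×0.40 = 0.006.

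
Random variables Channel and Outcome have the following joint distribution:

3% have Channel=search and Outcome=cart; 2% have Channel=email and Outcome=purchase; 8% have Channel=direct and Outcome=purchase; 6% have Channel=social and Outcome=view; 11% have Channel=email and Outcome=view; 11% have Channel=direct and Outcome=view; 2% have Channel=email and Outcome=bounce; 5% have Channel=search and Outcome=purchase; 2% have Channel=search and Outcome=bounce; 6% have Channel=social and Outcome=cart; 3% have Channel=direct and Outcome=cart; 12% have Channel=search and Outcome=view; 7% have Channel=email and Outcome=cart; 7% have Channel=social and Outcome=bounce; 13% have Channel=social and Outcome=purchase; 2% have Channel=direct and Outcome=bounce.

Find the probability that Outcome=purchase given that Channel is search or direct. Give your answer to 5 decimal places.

0.28261

P(Channel=search) = 0.02 + 0.12 + 0.03 + 0.05 = 0.22.
P(Channel=direct) = 0.02 + 0.11 + 0.03 + 0.08 = 0.24.
P(Channel ∈ {search, direct}) = 0.22 + 0.24 = 0.46; P(Outcome=purchase, Channel ∈ {search, direct}) = 0.05 + 0.08 = 0.13.
P(Outcome=purchase | Channel ∈ {search, direct}) = 0.13/0.46 = 0.28261.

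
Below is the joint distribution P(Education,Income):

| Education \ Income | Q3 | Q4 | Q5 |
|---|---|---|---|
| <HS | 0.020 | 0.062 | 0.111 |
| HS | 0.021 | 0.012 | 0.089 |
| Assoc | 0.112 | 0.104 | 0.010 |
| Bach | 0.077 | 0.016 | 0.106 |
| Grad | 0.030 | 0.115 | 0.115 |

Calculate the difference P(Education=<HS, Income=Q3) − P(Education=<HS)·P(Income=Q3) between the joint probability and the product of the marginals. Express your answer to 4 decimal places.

P(Education=<HS) = 0.020 + 0.062 + 0.111 = 0.193.
P(Income=Q3) = 0.020 + 0.021 + 0.112 + 0.077 + 0.030 = 0.260.
P(Education=<HS, Income=Q3) − P(Education=<HS)P(Income=Q3) = 0.020 − 0.193×0.260 = -0.0302.

-0.0302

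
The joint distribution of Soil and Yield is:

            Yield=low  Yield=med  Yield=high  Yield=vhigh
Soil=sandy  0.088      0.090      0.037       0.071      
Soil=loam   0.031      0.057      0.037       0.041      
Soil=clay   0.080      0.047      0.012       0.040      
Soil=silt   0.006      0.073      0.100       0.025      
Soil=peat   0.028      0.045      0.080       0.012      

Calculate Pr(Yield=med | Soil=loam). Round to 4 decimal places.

0.3434

P(Soil=loam) = 0.031 + 0.057 + 0.037 + 0.041 = 0.166.
P(Yield=med | Soil=loam) = 0.057/0.166 = 0.3434.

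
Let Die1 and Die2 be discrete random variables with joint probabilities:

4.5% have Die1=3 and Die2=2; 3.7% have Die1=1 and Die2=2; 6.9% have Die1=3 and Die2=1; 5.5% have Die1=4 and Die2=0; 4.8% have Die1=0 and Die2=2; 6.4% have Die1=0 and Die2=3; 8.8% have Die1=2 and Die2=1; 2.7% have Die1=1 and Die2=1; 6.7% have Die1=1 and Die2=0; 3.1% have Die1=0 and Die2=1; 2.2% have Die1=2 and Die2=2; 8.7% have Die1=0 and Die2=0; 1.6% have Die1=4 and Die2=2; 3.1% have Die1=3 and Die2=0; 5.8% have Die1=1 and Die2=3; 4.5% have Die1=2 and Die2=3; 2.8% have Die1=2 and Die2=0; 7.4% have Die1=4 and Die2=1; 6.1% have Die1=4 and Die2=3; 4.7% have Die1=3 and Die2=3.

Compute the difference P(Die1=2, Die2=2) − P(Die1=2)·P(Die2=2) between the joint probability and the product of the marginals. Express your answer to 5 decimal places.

-0.00874

P(Die1=2) = 0.028 + 0.088 + 0.022 + 0.045 = 0.183.
P(Die2=2) = 0.048 + 0.037 + 0.022 + 0.045 + 0.016 = 0.168.
P(Die1=2, Die2=2) − P(Die1=2)P(Die2=2) = 0.022 − 0.183×0.168 = -0.00874.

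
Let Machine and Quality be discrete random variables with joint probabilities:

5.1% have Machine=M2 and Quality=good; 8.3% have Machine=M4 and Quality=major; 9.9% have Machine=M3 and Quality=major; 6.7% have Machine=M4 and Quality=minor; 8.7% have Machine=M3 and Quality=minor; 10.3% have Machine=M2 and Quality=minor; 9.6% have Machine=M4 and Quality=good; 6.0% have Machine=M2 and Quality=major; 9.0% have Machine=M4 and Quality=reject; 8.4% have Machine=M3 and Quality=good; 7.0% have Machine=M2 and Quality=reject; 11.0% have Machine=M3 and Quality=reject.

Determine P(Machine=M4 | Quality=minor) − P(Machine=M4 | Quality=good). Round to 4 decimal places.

-0.1549

P(Quality=minor) = 0.103 + 0.087 + 0.067 = 0.257; P(Machine=M4 | Quality=minor) = 0.067/0.257 = 0.26070.
P(Quality=good) = 0.051 + 0.084 + 0.096 = 0.231; P(Machine=M4 | Quality=good) = 0.096/0.231 = 0.41558.
Difference = -0.1549.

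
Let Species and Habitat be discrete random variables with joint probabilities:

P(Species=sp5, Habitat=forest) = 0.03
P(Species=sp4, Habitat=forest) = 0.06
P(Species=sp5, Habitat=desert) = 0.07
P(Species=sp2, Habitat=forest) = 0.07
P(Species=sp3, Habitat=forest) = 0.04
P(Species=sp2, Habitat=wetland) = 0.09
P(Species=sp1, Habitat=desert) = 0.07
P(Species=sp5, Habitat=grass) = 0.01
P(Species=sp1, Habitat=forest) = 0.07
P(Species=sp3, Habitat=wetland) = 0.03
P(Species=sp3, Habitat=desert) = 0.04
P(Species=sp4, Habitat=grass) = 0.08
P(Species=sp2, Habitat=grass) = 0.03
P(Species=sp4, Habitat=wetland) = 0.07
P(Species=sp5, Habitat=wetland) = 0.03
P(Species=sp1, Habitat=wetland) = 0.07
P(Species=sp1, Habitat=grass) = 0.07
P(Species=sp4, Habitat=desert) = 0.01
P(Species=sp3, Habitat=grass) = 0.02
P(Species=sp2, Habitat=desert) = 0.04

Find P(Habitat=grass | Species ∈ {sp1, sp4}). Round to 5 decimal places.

0.30000

P(Species=sp1) = 0.07 + 0.07 + 0.07 + 0.07 = 0.28.
P(Species=sp4) = 0.06 + 0.08 + 0.07 + 0.01 = 0.22.
P(Species ∈ {sp1, sp4}) = 0.28 + 0.22 = 0.50; P(Habitat=grass, Species ∈ {sp1, sp4}) = 0.07 + 0.08 = 0.15.
P(Habitat=grass | Species ∈ {sp1, sp4}) = 0.15/0.50 = 0.30000.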